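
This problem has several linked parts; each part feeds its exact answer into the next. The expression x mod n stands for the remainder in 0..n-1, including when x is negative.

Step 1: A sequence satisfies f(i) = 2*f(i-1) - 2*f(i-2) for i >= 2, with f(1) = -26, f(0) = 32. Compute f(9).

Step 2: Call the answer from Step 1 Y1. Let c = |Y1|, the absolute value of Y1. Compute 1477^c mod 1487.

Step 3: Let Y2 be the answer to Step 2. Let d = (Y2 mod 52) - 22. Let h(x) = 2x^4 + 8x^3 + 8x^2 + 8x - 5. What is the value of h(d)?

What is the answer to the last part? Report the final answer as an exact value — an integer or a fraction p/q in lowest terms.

21

Step 1: f(2) = 2*(-26) - 2*(32) = -116; iterating: f(2)=-116, f(3)=-180, f(4)=-128, f(5)=104, f(6)=464, f(7)=720, f(8)=512, f(9)=-416; answer -416
Step 2: Y1 = -416; c = 416; squarings mod 1487: 1477^1=1477, 1477^2=100, 1477^4=1078, 1477^8=737, 1477^16=414, 1477^32=391, 1477^64=1207, 1477^128=1076, 1477^256=890; 1477^416 = 1477^32 * 1477^128 * 1477^256 = 231 (mod 1487); answer 231
Step 3: Y2 = 231; d = 1; 2*(1)^4 + 8*(1)^3 + 8*(1)^2 + 8*(1)^1 - 5 = (2) + (8) + (8) + (8) + (-5) = 21; answer 21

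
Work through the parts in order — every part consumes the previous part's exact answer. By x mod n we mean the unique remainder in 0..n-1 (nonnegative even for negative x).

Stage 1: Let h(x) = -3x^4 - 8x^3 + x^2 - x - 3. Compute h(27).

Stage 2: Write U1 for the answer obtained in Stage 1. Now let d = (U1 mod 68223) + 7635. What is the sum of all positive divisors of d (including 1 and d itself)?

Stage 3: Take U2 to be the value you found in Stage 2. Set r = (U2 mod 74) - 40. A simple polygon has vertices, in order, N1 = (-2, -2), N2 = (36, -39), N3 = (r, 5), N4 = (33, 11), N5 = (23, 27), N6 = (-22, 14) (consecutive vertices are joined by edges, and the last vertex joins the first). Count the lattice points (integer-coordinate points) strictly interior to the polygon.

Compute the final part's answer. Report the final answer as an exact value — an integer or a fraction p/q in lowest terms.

889

Stage 1: -3*(27)^4 - 8*(27)^3 + 1*(27)^2 - 1*(27)^1 - 3 = (-1594323) + (-157464) + (729) + (-27) + (-3) = -1751088; answer -1751088
Stage 2: U1 = -1751088; d = 30345; 30345 = 3 * 5 * 7 * 17^2; sigma = (1 + 3) * (1 + 5) * (1 + 7) * (1 + 17 + 289) = 4 * 6 * 8 * 307 = 58944; answer 58944
Stage 3: U2 = 58944; r = 0; cross terms: (-2*-39 - 36*-2)=150, (36*5 - 0*-39)=180, (0*11 - 33*5)=-165, (33*27 - 23*11)=638, (23*14 - -22*27)=916, (-22*-2 - -2*14)=72; twice the area = |1791| = 1791; area = 1791/2; boundary points = 1 + 4 + 3 + 2 + 1 + 4 = 15; strictly interior points = area - boundary/2 + 1 = 889; answer 889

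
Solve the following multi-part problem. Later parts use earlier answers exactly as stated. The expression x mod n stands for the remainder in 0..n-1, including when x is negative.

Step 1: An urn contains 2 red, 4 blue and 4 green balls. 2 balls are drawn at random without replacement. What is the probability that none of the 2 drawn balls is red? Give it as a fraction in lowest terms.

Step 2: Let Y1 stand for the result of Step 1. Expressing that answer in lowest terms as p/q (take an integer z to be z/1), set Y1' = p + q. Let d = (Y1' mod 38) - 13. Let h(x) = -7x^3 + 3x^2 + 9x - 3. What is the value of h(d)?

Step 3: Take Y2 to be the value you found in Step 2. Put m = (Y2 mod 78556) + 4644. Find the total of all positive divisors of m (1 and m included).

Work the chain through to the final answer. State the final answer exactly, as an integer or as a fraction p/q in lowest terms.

Step 1: total draws C(10,2) = 45; favorable C(8,2) = 28; P = 28/45; answer 28/45
Step 2: Y1 = 28/45; threaded value p + q = 73; d = 22; -7*(22)^3 + 3*(22)^2 + 9*(22)^1 - 3 = (-74536) + (1452) + (198) + (-3) = -72889; answer -72889
Step 3: Y2 = -72889; m = 10311; 10311 = 3 * 7 * 491; sigma = (1 + 3) * (1 + 7) * (1 + 491) = 4 * 8 * 492 = 15744; answer 15744

15744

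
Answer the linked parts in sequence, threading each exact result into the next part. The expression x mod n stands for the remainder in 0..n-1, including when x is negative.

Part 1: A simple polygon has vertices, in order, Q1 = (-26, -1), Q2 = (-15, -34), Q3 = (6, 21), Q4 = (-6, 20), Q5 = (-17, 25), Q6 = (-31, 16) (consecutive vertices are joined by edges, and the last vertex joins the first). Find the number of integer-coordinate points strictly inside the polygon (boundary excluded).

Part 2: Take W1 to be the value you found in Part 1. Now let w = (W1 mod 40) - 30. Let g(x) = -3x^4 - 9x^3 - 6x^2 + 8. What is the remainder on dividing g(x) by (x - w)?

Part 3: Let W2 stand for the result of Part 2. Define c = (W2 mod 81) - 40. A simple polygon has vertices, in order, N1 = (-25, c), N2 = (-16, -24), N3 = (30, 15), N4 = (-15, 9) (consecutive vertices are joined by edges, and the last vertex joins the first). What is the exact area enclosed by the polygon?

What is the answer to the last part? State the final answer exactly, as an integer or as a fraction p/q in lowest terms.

920

Part 1: cross terms: (-26*-34 - -15*-1)=869, (-15*21 - 6*-34)=-111, (6*20 - -6*21)=246, (-6*25 - -17*20)=190, (-17*16 - -31*25)=503, (-31*-1 - -26*16)=447; twice the area = |2144| = 2144; area = 1072; boundary points = 11 + 1 + 1 + 1 + 1 + 1 = 16; strictly interior points = area - boundary/2 + 1 = 1065; answer 1065
Part 2: W1 = 1065; w = -5; remainder = value at the root: -3*(-5)^4 - 9*(-5)^3 - 6*(-5)^2 + 8 = (-1875) + (1125) + (-150) + (8) = -892; answer -892
Part 3: W2 = -892; c = 40; cross terms: (-25*-24 - -16*40)=1240, (-16*15 - 30*-24)=480, (30*9 - -15*15)=495, (-15*40 - -25*9)=-375; twice the area = |1840| = 1840; area = 920; answer 920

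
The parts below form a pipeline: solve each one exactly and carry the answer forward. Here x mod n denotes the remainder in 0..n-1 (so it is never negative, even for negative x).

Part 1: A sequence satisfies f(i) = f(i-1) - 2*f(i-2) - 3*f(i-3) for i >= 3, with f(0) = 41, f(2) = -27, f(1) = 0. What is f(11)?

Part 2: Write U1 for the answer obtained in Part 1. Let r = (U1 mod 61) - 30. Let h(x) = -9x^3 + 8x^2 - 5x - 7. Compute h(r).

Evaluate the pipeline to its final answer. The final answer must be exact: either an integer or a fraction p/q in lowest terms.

203973

Part 1: f(3) = 1*(-27) - 2*(0) - 3*(41) = -150; iterating: f(3)=-150, f(4)=-96, f(5)=285, f(6)=927, f(7)=645, f(8)=-2064, f(9)=-6135, f(10)=-3942, f(11)=14520; answer 14520
Part 2: U1 = 14520; r = -28; -9*(-28)^3 + 8*(-28)^2 - 5*(-28)^1 - 7 = (197568) + (6272) + (140) + (-7) = 203973; answer 203973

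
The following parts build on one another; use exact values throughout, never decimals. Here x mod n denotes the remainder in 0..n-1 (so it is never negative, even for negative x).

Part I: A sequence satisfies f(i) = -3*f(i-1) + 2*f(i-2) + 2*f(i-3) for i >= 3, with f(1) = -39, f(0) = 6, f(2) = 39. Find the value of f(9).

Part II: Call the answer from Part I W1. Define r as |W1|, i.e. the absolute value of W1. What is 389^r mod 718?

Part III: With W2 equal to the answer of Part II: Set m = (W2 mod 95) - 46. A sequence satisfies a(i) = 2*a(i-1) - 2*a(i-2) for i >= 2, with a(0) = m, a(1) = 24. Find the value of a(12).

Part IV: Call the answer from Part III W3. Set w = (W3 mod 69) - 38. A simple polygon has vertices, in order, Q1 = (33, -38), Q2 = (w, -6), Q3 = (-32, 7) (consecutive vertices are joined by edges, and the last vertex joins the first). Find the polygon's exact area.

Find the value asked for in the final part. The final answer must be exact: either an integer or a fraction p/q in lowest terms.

Part I: f(3) = -3*(39) + 2*(-39) + 2*(6) = -183; iterating: f(3)=-183, f(4)=549, f(5)=-1935, f(6)=6537, f(7)=-22383, f(8)=76353, f(9)=-260751; answer -260751
Part II: W1 = -260751; r = 260751; squarings mod 718: 389^1=389, 389^2=541, 389^4=455, 389^8=241, 389^16=641, 389^32=185, 389^64=479, 389^128=399, 389^256=523, 389^512=689, 389^1024=123, 389^2048=51, 389^4096=447, 389^8192=205, 389^16384=381, 389^32768=125, 389^65536=547, 389^131072=521; 389^260751 = 389^1 * 389^2 * 389^4 * 389^8 * 389^128 * 389^512 * 389^2048 * 389^4096 * 389^8192 * 389^16384 * 389^32768 * 389^65536 * 389^131072 = 121 (mod 718); answer 121
Part III: W2 = 121; m = -20; a(2) = 2*(24) - 2*(-20) = 88; iterating: a(2)=88, a(3)=128, a(4)=80, a(5)=-96, a(6)=-352, a(7)=-512, a(8)=-320, a(9)=384, a(10)=1408, a(11)=2048, a(12)=1280; answer 1280
Part IV: W3 = 1280; w = 0; cross terms: (33*-6 - 0*-38)=-198, (0*7 - -32*-6)=-192, (-32*-38 - 33*7)=985; twice the area = |595| = 595; area = 595/2; answer 595/2

595/2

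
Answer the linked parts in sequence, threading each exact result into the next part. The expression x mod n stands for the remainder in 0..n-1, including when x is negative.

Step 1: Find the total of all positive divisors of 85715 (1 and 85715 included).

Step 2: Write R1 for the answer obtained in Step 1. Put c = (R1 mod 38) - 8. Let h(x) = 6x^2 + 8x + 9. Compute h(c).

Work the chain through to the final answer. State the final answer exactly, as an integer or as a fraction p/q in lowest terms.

2097

Step 1: 85715 = 5 * 7 * 31 * 79; sigma = (1 + 5) * (1 + 7) * (1 + 31) * (1 + 79) = 6 * 8 * 32 * 80 = 122880; answer 122880
Step 2: R1 = 122880; c = 18; 6*(18)^2 + 8*(18)^1 + 9 = (1944) + (144) + (9) = 2097; answer 2097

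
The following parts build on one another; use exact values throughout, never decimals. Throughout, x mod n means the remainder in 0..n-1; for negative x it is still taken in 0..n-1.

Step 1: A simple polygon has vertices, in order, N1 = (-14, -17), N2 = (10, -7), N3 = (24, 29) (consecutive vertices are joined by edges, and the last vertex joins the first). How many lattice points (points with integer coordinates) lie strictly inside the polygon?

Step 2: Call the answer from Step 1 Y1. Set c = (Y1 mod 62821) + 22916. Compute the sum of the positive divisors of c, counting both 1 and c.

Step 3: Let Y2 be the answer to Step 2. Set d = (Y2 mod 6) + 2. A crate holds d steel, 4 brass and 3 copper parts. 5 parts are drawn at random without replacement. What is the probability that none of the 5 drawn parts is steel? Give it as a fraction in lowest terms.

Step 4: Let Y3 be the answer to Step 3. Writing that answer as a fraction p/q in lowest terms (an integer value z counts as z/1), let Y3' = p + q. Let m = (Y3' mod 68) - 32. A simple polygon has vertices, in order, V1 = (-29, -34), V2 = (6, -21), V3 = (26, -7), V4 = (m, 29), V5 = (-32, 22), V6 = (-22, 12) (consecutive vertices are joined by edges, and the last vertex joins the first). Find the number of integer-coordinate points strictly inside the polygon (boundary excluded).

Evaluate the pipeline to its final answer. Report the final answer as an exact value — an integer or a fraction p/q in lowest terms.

Step 1: cross terms: (-14*-7 - 10*-17)=268, (10*29 - 24*-7)=458, (24*-17 - -14*29)=-2; twice the area = |724| = 724; area = 362; boundary points = 2 + 2 + 2 = 6; strictly interior points = area - boundary/2 + 1 = 360; answer 360
Step 2: Y1 = 360; c = 23276; 23276 = 2^2 * 11 * 23^2; sigma = (1 + 2 + 4) * (1 + 11) * (1 + 23 + 529) = 7 * 12 * 553 = 46452; answer 46452
Step 3: Y2 = 46452; d = 2; total draws C(9,5) = 126; favorable C(7,5) = 21; P = 1/6; answer 1/6
Step 4: Y3 = 1/6; threaded value p + q = 7; m = -25; cross terms: (-29*-21 - 6*-34)=813, (6*-7 - 26*-21)=504, (26*29 - -25*-7)=579, (-25*22 - -32*29)=378, (-32*12 - -22*22)=100, (-22*-34 - -29*12)=1096; twice the area = |3470| = 3470; area = 1735; boundary points = 1 + 2 + 3 + 7 + 10 + 1 = 24; strictly interior points = area - boundary/2 + 1 = 1724; answer 1724

1724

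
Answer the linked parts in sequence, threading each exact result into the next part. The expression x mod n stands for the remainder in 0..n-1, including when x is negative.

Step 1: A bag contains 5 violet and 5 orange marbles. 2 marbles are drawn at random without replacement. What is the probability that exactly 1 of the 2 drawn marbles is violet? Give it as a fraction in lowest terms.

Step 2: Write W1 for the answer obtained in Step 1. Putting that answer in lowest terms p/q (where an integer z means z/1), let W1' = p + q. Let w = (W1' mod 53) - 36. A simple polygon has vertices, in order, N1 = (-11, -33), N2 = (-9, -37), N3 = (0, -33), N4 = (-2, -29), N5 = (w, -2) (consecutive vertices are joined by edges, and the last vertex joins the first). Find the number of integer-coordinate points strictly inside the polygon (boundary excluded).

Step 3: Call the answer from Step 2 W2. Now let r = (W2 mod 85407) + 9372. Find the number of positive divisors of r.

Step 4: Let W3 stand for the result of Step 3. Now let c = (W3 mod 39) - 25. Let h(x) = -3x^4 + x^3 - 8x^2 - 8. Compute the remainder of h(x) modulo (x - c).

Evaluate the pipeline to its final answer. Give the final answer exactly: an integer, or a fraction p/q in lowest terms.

Step 1: total draws C(10,2) = 45; favorable C(5,1)*C(5,1) = 25; P = 5/9; answer 5/9
Step 2: W1 = 5/9; threaded value p + q = 14; w = -22; cross terms: (-11*-37 - -9*-33)=110, (-9*-33 - 0*-37)=297, (0*-29 - -2*-33)=-66, (-2*-2 - -22*-29)=-634, (-22*-33 - -11*-2)=704; twice the area = |411| = 411; area = 411/2; boundary points = 2 + 1 + 2 + 1 + 1 = 7; strictly interior points = area - boundary/2 + 1 = 203; answer 203
Step 3: W2 = 203; r = 9575; 9575 = 5^2 * 383; number of divisors = (2+1) * (1+1) = 6; answer 6
Step 4: W3 = 6; c = -19; remainder = value at the root: -3*(-19)^4 + 1*(-19)^3 - 8*(-19)^2 - 8 = (-390963) + (-6859) + (-2888) + (-8) = -400718; answer -400718

-400718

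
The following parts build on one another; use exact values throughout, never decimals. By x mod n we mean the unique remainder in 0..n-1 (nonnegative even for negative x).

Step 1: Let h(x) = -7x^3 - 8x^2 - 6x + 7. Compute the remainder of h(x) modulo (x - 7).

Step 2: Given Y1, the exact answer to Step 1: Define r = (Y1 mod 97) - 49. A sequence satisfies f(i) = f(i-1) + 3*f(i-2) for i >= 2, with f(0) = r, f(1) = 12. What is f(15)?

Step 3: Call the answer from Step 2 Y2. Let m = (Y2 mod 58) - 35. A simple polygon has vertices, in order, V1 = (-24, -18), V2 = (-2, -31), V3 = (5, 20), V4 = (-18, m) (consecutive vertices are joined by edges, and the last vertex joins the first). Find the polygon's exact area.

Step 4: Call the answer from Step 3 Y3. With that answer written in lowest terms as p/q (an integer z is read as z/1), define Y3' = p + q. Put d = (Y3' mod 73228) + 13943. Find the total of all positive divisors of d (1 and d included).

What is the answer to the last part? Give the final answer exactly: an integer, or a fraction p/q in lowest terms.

22572

Step 1: remainder = value at the root: -7*(7)^3 - 8*(7)^2 - 6*(7)^1 + 7 = (-2401) + (-392) + (-42) + (7) = -2828; answer -2828
Step 2: Y1 = -2828; r = 33; f(2) = 1*(12) + 3*(33) = 111; iterating: f(2)=111, f(3)=147, f(4)=480, f(5)=921, f(6)=2361, f(7)=5124, f(8)=12207, f(9)=27579, f(10)=64200, f(11)=146937, f(12)=339537, f(13)=780348, f(14)=1798959, f(15)=4140003; answer 4140003
Step 3: Y2 = 4140003; m = -14; cross terms: (-24*-31 - -2*-18)=708, (-2*20 - 5*-31)=115, (5*-14 - -18*20)=290, (-18*-18 - -24*-14)=-12; twice the area = |1101| = 1101; area = 1101/2; answer 1101/2
Step 4: Y3 = 1101/2; threaded value p + q = 1103; d = 15046; 15046 = 2 * 7523; sigma = (1 + 2) * (1 + 7523) = 3 * 7524 = 22572; answer 22572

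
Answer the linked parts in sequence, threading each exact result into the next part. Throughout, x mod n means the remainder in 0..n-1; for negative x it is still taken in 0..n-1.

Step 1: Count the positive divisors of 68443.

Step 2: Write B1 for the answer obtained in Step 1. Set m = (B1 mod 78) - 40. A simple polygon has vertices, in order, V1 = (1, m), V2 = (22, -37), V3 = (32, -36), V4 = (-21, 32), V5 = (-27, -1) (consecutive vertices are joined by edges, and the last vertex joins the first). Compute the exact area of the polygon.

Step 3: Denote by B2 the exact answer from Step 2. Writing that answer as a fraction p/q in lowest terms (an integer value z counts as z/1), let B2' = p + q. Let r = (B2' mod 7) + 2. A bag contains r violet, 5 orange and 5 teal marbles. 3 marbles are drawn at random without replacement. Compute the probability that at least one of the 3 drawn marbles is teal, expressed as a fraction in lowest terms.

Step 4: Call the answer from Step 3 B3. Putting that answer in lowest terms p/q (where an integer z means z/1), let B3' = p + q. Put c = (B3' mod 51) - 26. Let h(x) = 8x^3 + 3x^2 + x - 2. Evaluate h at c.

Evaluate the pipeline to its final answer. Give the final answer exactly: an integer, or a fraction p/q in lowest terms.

Step 1: 68443 is prime, so its only divisors are 1 and 68443; count = 2; answer 2
Step 2: B1 = 2; m = -38; cross terms: (1*-37 - 22*-38)=799, (22*-36 - 32*-37)=392, (32*32 - -21*-36)=268, (-21*-1 - -27*32)=885, (-27*-38 - 1*-1)=1027; twice the area = |3371| = 3371; area = 3371/2; answer 3371/2
Step 3: B2 = 3371/2; threaded value p + q = 3373; r = 8; total draws C(18,3) = 816; complement C(13,3) = 286; favorable 816 - 286 = 530; P = 265/408; answer 265/408
Step 4: B3 = 265/408; threaded value p + q = 673; c = -16; 8*(-16)^3 + 3*(-16)^2 + 1*(-16)^1 - 2 = (-32768) + (768) + (-16) + (-2) = -32018; answer -32018

-32018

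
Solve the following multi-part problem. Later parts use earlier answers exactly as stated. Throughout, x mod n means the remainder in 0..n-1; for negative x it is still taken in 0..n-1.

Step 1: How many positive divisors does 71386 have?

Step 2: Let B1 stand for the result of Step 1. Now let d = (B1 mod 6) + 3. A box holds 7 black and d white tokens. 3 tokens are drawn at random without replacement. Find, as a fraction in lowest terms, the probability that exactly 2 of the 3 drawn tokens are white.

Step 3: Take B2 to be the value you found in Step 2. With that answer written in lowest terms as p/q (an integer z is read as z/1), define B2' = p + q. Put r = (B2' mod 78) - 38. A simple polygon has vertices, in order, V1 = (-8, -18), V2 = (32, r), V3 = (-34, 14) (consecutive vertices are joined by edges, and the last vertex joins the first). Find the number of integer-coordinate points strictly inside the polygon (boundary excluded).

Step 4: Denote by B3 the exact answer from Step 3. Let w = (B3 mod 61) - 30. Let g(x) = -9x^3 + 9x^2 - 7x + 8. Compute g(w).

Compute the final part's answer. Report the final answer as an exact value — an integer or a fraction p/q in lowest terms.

2318

Step 1: 71386 = 2 * 7 * 5099; number of divisors = (1+1) * (1+1) * (1+1) = 8; answer 8
Step 2: B1 = 8; d = 5; total draws C(12,3) = 220; favorable C(5,2)*C(7,1) = 70; P = 7/22; answer 7/22
Step 3: B2 = 7/22; threaded value p + q = 29; r = -9; cross terms: (-8*-9 - 32*-18)=648, (32*14 - -34*-9)=142, (-34*-18 - -8*14)=724; twice the area = |1514| = 1514; area = 757; boundary points = 1 + 1 + 2 = 4; strictly interior points = area - boundary/2 + 1 = 756; answer 756
Step 4: B3 = 756; w = -6; -9*(-6)^3 + 9*(-6)^2 - 7*(-6)^1 + 8 = (1944) + (324) + (42) + (8) = 2318; answer 2318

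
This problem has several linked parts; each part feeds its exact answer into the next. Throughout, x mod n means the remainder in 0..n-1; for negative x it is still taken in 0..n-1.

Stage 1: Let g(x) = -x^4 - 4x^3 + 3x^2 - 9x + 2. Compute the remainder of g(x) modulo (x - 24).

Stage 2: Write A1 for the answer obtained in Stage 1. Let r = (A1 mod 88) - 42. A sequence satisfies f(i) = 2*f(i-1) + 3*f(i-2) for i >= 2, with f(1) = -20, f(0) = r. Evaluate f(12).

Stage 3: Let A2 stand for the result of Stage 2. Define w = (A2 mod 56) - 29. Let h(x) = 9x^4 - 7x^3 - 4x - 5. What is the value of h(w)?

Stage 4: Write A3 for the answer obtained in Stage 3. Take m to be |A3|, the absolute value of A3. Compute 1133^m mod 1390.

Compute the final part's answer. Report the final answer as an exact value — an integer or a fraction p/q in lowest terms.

Stage 1: remainder = value at the root: -1*(24)^4 - 4*(24)^3 + 3*(24)^2 - 9*(24)^1 + 2 = (-331776) + (-55296) + (1728) + (-216) + (2) = -385558; answer -385558
Stage 2: A1 = -385558; r = 16; f(2) = 2*(-20) + 3*(16) = 8; iterating: f(2)=8, f(3)=-44, f(4)=-64, f(5)=-260, f(6)=-712, f(7)=-2204, f(8)=-6544, f(9)=-19700, f(10)=-59032, f(11)=-177164, f(12)=-531424; answer -531424
Stage 3: A2 = -531424; w = -13; 9*(-13)^4 - 7*(-13)^3 - 4*(-13)^1 - 5 = (257049) + (15379) + (52) + (-5) = 272475; answer 272475
Stage 4: A3 = 272475; m = 272475; squarings mod 1390: 1133^1=1133, 1133^2=719, 1133^4=1271, 1133^8=261, 1133^16=11, 1133^32=121, 1133^64=741, 1133^128=31, 1133^256=961, 1133^512=561, 1133^1024=581, 1133^2048=1181, 1133^4096=591, 1133^8192=391, 1133^16384=1371, 1133^32768=361, 1133^65536=1051, 1133^131072=941, 1133^262144=51; 1133^272475 = 1133^1 * 1133^2 * 1133^8 * 1133^16 * 1133^64 * 1133^2048 * 1133^8192 * 1133^262144 = 1187 (mod 1390); answer 1187

1187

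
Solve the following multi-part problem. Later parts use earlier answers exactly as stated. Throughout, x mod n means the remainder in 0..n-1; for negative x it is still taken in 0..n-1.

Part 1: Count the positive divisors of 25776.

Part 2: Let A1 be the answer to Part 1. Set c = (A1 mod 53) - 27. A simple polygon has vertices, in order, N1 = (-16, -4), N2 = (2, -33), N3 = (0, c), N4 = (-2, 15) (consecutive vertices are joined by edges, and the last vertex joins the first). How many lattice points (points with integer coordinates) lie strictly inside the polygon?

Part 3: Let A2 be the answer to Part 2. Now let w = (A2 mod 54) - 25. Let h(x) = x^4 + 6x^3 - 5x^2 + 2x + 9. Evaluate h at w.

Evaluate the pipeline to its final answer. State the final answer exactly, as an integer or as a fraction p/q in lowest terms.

93

Part 1: 25776 = 2^4 * 3^2 * 179; number of divisors = (4+1) * (2+1) * (1+1) = 30; answer 30
Part 2: A1 = 30; c = 3; cross terms: (-16*-33 - 2*-4)=536, (2*3 - 0*-33)=6, (0*15 - -2*3)=6, (-2*-4 - -16*15)=248; twice the area = |796| = 796; area = 398; boundary points = 1 + 2 + 2 + 1 = 6; strictly interior points = area - boundary/2 + 1 = 396; answer 396
Part 3: A2 = 396; w = -7; 1*(-7)^4 + 6*(-7)^3 - 5*(-7)^2 + 2*(-7)^1 + 9 = (2401) + (-2058) + (-245) + (-14) + (9) = 93; answer 93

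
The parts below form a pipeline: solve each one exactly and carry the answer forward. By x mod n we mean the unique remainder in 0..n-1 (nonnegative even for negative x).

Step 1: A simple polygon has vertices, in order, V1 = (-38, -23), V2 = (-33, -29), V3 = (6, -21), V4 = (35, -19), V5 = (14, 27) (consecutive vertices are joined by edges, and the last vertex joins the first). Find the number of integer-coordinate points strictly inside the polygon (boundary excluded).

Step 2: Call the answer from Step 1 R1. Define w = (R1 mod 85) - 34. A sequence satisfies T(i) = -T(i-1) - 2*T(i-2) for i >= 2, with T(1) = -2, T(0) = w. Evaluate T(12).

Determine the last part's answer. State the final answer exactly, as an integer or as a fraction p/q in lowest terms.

1608

Step 1: cross terms: (-38*-29 - -33*-23)=343, (-33*-21 - 6*-29)=867, (6*-19 - 35*-21)=621, (35*27 - 14*-19)=1211, (14*-23 - -38*27)=704; twice the area = |3746| = 3746; area = 1873; boundary points = 1 + 1 + 1 + 1 + 2 = 6; strictly interior points = area - boundary/2 + 1 = 1871; answer 1871
Step 2: R1 = 1871; w = -33; T(2) = -1*(-2) - 2*(-33) = 68; iterating: T(2)=68, T(3)=-64, T(4)=-72, T(5)=200, T(6)=-56, T(7)=-344, T(8)=456, T(9)=232, T(10)=-1144, T(11)=680, T(12)=1608; answer 1608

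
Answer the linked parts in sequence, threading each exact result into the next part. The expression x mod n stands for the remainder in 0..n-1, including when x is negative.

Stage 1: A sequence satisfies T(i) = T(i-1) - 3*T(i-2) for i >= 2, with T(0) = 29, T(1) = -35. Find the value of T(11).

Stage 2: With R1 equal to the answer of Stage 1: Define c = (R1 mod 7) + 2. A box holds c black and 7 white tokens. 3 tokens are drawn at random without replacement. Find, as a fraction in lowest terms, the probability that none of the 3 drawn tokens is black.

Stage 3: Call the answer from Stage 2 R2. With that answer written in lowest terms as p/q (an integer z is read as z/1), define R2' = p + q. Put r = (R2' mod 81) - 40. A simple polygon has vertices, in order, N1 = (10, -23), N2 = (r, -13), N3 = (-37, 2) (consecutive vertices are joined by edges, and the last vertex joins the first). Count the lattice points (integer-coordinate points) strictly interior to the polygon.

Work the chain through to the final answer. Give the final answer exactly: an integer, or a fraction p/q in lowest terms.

Stage 1: T(2) = 1*(-35) - 3*(29) = -122; iterating: T(2)=-122, T(3)=-17, T(4)=349, T(5)=400, T(6)=-647, T(7)=-1847, T(8)=94, T(9)=5635, T(10)=5353, T(11)=-11552; answer -11552
Stage 2: R1 = -11552; c = 7; total draws C(14,3) = 364; favorable C(7,3) = 35; P = 5/52; answer 5/52
Stage 3: R2 = 5/52; threaded value p + q = 57; r = 17; cross terms: (10*-13 - 17*-23)=261, (17*2 - -37*-13)=-447, (-37*-23 - 10*2)=831; twice the area = |645| = 645; area = 645/2; boundary points = 1 + 3 + 1 = 5; strictly interior points = area - boundary/2 + 1 = 321; answer 321

321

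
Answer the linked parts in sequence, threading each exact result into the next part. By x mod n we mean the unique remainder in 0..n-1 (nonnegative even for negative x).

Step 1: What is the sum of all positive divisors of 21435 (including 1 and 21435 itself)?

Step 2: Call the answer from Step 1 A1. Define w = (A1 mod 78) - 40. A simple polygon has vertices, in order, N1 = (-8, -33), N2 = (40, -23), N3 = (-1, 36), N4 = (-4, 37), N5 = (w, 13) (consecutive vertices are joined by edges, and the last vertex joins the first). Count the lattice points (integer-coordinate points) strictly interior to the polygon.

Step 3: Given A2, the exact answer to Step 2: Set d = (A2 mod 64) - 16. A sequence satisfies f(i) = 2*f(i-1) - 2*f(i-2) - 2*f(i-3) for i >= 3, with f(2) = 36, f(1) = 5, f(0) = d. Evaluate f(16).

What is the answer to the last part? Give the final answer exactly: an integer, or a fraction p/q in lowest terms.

Step 1: 21435 = 3 * 5 * 1429; sigma = (1 + 3) * (1 + 5) * (1 + 1429) = 4 * 6 * 1430 = 34320; answer 34320
Step 2: A1 = 34320; w = -40; cross terms: (-8*-23 - 40*-33)=1504, (40*36 - -1*-23)=1417, (-1*37 - -4*36)=107, (-4*13 - -40*37)=1428, (-40*-33 - -8*13)=1424; twice the area = |5880| = 5880; area = 2940; boundary points = 2 + 1 + 1 + 12 + 2 = 18; strictly interior points = area - boundary/2 + 1 = 2932; answer 2932
Step 3: A2 = 2932; d = 36; f(3) = 2*(36) - 2*(5) - 2*(36) = -10; iterating: f(3)=-10, f(4)=-102, f(5)=-256, f(6)=-288, f(7)=140, f(8)=1368, f(9)=3032, f(10)=3048, f(11)=-2704, f(12)=-17568, f(13)=-35824, f(14)=-31104, f(15)=44576, f(16)=223008; answer 223008

223008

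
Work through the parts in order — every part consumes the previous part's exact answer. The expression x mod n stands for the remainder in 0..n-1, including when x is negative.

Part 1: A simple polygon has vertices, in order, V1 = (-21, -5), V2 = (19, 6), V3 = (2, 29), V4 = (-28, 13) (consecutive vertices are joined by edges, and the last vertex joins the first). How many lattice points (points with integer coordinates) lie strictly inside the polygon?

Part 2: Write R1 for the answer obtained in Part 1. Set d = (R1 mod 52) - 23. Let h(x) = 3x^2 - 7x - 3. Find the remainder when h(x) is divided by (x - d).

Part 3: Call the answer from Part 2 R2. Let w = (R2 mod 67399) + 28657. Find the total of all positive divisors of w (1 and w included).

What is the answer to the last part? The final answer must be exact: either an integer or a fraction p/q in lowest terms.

Part 1: cross terms: (-21*6 - 19*-5)=-31, (19*29 - 2*6)=539, (2*13 - -28*29)=838, (-28*-5 - -21*13)=413; twice the area = |1759| = 1759; area = 1759/2; boundary points = 1 + 1 + 2 + 1 = 5; strictly interior points = area - boundary/2 + 1 = 878; answer 878
Part 2: R1 = 878; d = 23; remainder = value at the root: 3*(23)^2 - 7*(23)^1 - 3 = (1587) + (-161) + (-3) = 1423; answer 1423
Part 3: R2 = 1423; w = 30080; 30080 = 2^7 * 5 * 47; sigma = (1 + 2 + 4 + 8 + 16 + 32 + 64 + 128) * (1 + 5) * (1 + 47) = 255 * 6 * 48 = 73440; answer 73440

73440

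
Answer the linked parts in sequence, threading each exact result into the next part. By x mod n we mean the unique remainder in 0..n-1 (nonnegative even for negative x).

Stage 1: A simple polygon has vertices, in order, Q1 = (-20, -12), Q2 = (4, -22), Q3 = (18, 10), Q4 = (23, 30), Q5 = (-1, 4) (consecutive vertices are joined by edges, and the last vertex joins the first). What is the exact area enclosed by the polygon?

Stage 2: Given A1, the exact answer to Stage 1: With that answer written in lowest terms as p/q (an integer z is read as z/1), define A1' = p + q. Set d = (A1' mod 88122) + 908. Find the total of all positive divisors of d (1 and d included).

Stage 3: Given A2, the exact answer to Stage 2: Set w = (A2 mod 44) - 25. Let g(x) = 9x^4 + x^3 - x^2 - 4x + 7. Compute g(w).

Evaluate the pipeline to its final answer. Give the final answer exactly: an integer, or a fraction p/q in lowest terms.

254742

Stage 1: cross terms: (-20*-22 - 4*-12)=488, (4*10 - 18*-22)=436, (18*30 - 23*10)=310, (23*4 - -1*30)=122, (-1*-12 - -20*4)=92; twice the area = |1448| = 1448; area = 724; answer 724
Stage 2: A1 = 724; threaded value p + q = 725; d = 1633; 1633 = 23 * 71; sigma = (1 + 23) * (1 + 71) = 24 * 72 = 1728; answer 1728
Stage 3: A2 = 1728; w = -13; 9*(-13)^4 + 1*(-13)^3 - 1*(-13)^2 - 4*(-13)^1 + 7 = (257049) + (-2197) + (-169) + (52) + (7) = 254742; answer 254742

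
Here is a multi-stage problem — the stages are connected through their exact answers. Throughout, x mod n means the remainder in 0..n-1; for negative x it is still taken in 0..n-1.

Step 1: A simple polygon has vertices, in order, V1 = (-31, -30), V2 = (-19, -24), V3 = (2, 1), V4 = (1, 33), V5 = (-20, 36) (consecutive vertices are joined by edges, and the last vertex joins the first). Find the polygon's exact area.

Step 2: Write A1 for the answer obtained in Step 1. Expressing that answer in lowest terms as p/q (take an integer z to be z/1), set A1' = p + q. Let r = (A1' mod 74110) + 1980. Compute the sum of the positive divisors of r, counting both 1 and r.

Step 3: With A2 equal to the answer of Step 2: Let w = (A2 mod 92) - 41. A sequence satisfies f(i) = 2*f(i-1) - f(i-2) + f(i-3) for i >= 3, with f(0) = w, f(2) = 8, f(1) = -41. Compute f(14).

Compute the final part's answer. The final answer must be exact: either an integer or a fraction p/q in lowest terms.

Step 1: cross terms: (-31*-24 - -19*-30)=174, (-19*1 - 2*-24)=29, (2*33 - 1*1)=65, (1*36 - -20*33)=696, (-20*-30 - -31*36)=1716; twice the area = |2680| = 2680; area = 1340; answer 1340
Step 2: A1 = 1340; threaded value p + q = 1341; r = 3321; 3321 = 3^4 * 41; sigma = (1 + 3 + 9 + 27 + 81) * (1 + 41) = 121 * 42 = 5082; answer 5082
Step 3: A2 = 5082; w = -19; f(3) = 2*(8) - 1*(-41) + 1*(-19) = 38; iterating: f(3)=38, f(4)=27, f(5)=24, f(6)=59, f(7)=121, f(8)=207, f(9)=352, f(10)=618, f(11)=1091, f(12)=1916, f(13)=3359, f(14)=5893; answer 5893

5893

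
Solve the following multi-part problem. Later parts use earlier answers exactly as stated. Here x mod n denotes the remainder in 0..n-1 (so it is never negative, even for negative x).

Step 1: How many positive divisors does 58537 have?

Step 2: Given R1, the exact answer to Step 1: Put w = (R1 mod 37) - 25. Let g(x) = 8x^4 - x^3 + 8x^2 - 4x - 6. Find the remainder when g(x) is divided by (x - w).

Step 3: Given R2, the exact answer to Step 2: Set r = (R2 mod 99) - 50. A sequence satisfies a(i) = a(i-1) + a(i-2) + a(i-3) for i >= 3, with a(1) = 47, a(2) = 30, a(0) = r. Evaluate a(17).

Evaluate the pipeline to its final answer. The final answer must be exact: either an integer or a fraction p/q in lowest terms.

Step 1: 58537 is prime, so its only divisors are 1 and 58537; count = 2; answer 2
Step 2: R1 = 2; w = -23; remainder = value at the root: 8*(-23)^4 - 1*(-23)^3 + 8*(-23)^2 - 4*(-23)^1 - 6 = (2238728) + (12167) + (4232) + (92) + (-6) = 2255213; answer 2255213
Step 3: R2 = 2255213; r = 42; a(3) = 1*(30) + 1*(47) + 1*(42) = 119; iterating: a(3)=119, a(4)=196, a(5)=345, a(6)=660, a(7)=1201, a(8)=2206, a(9)=4067, a(10)=7474, a(11)=13747, a(12)=25288, a(13)=46509, a(14)=85544, a(15)=157341, a(16)=289394, a(17)=532279; answer 532279

532279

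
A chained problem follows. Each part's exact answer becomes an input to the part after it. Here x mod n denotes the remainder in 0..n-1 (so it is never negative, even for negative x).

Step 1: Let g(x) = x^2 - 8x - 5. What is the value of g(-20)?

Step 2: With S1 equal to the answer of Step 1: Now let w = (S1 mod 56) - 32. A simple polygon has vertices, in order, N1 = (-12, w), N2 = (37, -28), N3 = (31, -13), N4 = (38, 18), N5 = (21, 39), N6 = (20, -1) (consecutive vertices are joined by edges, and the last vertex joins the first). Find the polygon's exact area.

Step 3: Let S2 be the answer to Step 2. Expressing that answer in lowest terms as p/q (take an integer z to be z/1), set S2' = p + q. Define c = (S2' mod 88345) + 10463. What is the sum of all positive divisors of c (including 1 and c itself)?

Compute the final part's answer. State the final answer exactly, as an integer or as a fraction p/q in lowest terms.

27280

Step 1: 1*(-20)^2 - 8*(-20)^1 - 5 = (400) + (160) + (-5) = 555; answer 555
Step 2: S1 = 555; w = 19; cross terms: (-12*-28 - 37*19)=-367, (37*-13 - 31*-28)=387, (31*18 - 38*-13)=1052, (38*39 - 21*18)=1104, (21*-1 - 20*39)=-801, (20*19 - -12*-1)=368; twice the area = |1743| = 1743; area = 1743/2; answer 1743/2
Step 3: S2 = 1743/2; threaded value p + q = 1745; c = 12208; 12208 = 2^4 * 7 * 109; sigma = (1 + 2 + 4 + 8 + 16) * (1 + 7) * (1 + 109) = 31 * 8 * 110 = 27280; answer 27280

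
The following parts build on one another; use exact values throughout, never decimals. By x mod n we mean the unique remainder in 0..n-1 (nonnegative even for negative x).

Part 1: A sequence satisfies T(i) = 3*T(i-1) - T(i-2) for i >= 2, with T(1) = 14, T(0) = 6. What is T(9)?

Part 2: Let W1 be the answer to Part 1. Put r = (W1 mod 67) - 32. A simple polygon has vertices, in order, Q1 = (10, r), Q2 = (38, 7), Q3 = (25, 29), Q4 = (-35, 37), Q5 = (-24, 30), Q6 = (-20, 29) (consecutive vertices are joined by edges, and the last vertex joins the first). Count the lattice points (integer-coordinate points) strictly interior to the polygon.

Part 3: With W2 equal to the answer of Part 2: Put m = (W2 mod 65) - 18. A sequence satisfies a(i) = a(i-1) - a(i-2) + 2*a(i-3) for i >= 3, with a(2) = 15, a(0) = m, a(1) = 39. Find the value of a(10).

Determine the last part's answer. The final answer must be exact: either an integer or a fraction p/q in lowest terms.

-147

Part 1: T(2) = 3*(14) - 1*(6) = 36; iterating: T(2)=36, T(3)=94, T(4)=246, T(5)=644, T(6)=1686, T(7)=4414, T(8)=11556, T(9)=30254; answer 30254
Part 2: W1 = 30254; r = 5; cross terms: (10*7 - 38*5)=-120, (38*29 - 25*7)=927, (25*37 - -35*29)=1940, (-35*30 - -24*37)=-162, (-24*29 - -20*30)=-96, (-20*5 - 10*29)=-390; twice the area = |2099| = 2099; area = 2099/2; boundary points = 2 + 1 + 4 + 1 + 1 + 6 = 15; strictly interior points = area - boundary/2 + 1 = 1043; answer 1043
Part 3: W2 = 1043; m = -15; a(3) = 1*(15) - 1*(39) + 2*(-15) = -54; iterating: a(3)=-54, a(4)=9, a(5)=93, a(6)=-24, a(7)=-99, a(8)=111, a(9)=162, a(10)=-147; answer -147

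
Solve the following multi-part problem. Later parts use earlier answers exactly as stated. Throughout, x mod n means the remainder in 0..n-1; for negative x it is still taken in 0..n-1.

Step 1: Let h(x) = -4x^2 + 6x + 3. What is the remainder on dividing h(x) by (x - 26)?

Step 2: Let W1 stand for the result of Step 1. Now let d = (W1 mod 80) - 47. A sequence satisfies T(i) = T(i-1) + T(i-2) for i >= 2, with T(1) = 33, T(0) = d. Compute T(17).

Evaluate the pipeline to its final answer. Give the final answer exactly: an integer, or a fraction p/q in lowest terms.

Step 1: remainder = value at the root: -4*(26)^2 + 6*(26)^1 + 3 = (-2704) + (156) + (3) = -2545; answer -2545
Step 2: W1 = -2545; d = -32; T(2) = 1*(33) + 1*(-32) = 1; iterating: T(2)=1, T(3)=34, T(4)=35, T(5)=69, T(6)=104, T(7)=173, T(8)=277, T(9)=450, T(10)=727, T(11)=1177, T(12)=1904, T(13)=3081, T(14)=4985, T(15)=8066, T(16)=13051, T(17)=21117; answer 21117

21117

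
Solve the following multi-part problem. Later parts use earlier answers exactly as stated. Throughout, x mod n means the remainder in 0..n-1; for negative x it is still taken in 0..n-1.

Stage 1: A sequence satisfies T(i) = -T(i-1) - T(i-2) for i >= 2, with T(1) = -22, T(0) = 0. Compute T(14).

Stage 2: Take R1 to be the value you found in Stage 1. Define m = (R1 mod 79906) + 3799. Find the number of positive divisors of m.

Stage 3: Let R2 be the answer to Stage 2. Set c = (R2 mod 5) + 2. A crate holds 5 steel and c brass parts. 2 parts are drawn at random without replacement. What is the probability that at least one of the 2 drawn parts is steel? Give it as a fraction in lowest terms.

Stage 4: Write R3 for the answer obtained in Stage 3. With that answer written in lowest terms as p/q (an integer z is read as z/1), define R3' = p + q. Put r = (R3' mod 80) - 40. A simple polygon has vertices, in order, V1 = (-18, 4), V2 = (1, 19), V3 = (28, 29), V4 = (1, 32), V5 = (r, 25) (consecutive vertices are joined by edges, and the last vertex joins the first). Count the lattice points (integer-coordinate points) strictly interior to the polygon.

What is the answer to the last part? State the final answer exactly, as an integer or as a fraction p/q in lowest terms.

650

Stage 1: T(2) = -1*(-22) - 1*(0) = 22; iterating: T(2)=22, T(3)=0, T(4)=-22, T(5)=22, T(6)=0, T(7)=-22, T(8)=22, T(9)=0, T(10)=-22, T(11)=22, T(12)=0, T(13)=-22, T(14)=22; answer 22
Stage 2: R1 = 22; m = 3821; 3821 is prime, so its only divisors are 1 and 3821; count = 2; answer 2
Stage 3: R2 = 2; c = 4; total draws C(9,2) = 36; complement C(4,2) = 6; favorable 36 - 6 = 30; P = 5/6; answer 5/6
Stage 4: R3 = 5/6; threaded value p + q = 11; r = -29; cross terms: (-18*19 - 1*4)=-346, (1*29 - 28*19)=-503, (28*32 - 1*29)=867, (1*25 - -29*32)=953, (-29*4 - -18*25)=334; twice the area = |1305| = 1305; area = 1305/2; boundary points = 1 + 1 + 3 + 1 + 1 = 7; strictly interior points = area - boundary/2 + 1 = 650; answer 650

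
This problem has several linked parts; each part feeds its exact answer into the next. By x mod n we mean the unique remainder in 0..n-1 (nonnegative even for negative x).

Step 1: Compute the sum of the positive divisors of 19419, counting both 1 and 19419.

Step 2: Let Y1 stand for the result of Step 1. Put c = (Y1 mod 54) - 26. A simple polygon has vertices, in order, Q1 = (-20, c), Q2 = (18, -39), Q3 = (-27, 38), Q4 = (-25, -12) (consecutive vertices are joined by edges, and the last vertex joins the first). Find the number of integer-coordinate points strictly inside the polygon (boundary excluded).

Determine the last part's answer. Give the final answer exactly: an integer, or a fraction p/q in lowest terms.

Step 1: 19419 = 3 * 6473; sigma = (1 + 3) * (1 + 6473) = 4 * 6474 = 25896; answer 25896
Step 2: Y1 = 25896; c = 4; cross terms: (-20*-39 - 18*4)=708, (18*38 - -27*-39)=-369, (-27*-12 - -25*38)=1274, (-25*4 - -20*-12)=-340; twice the area = |1273| = 1273; area = 1273/2; boundary points = 1 + 1 + 2 + 1 = 5; strictly interior points = area - boundary/2 + 1 = 635; answer 635

635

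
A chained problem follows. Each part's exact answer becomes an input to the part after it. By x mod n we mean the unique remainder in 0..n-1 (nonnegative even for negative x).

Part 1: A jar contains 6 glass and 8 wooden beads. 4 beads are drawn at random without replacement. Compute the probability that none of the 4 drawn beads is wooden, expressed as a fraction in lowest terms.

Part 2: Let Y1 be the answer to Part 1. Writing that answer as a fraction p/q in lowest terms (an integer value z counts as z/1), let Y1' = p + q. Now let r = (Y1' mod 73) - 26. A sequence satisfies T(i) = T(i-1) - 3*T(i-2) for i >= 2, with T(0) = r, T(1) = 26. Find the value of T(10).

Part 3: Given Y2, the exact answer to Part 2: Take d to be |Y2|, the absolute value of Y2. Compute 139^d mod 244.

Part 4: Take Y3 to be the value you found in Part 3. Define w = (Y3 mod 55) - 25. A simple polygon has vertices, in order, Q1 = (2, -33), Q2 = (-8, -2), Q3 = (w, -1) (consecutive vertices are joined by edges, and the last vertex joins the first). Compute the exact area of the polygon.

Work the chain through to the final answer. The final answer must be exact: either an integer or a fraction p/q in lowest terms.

Part 1: total draws C(14,4) = 1001; favorable C(6,4) = 15; P = 15/1001; answer 15/1001
Part 2: Y1 = 15/1001; threaded value p + q = 1016; r = 41; T(2) = 1*(26) - 3*(41) = -97; iterating: T(2)=-97, T(3)=-175, T(4)=116, T(5)=641, T(6)=293, T(7)=-1630, T(8)=-2509, T(9)=2381, T(10)=9908; answer 9908
Part 3: Y2 = 9908; d = 9908; squarings mod 244: 139^1=139, 139^2=45, 139^4=73, 139^8=205, 139^16=57, 139^32=77, 139^64=73, 139^128=205, 139^256=57, 139^512=77, 139^1024=73, 139^2048=205, 139^4096=57, 139^8192=77; 139^9908 = 139^4 * 139^16 * 139^32 * 139^128 * 139^512 * 139^1024 * 139^8192 = 205 (mod 244); answer 205
Part 4: Y3 = 205; w = 15; cross terms: (2*-2 - -8*-33)=-268, (-8*-1 - 15*-2)=38, (15*-33 - 2*-1)=-493; twice the area = |-723| = 723; area = 723/2; answer 723/2

723/2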